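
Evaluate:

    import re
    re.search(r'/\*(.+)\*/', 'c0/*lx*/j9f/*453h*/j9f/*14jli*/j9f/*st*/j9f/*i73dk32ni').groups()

('lx*/j9f/*453h*/j9f/*14jli*/j9f/*st',)

The match spans [2:40] → '/*lx*/j9f/*453h*/j9f/*14jli*/j9f/*st*/'.
Captured: group 1 = 'lx*/j9f/*453h*/j9f/*14jli*/j9f/*st'.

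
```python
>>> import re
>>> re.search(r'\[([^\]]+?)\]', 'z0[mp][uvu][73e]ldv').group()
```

The match spans [2:6] → '[mp]'.

'[mp]'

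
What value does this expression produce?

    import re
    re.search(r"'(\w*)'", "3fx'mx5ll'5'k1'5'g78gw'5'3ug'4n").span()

`search` walks the string left to right and returns the first match it finds.
The match spans [3:10] → "'mx5ll'".
Captured: group 1 = 'mx5ll'.

(3, 10)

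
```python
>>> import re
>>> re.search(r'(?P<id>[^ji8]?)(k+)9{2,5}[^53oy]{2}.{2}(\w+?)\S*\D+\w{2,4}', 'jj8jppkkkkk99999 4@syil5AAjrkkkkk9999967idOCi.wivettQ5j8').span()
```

This matches optionally any character except [ji8] (captured as 'id'); then one or more of a literal 'k' (captured); then 2 to 5 of the literal '9', then exactly 2 of any character except [53oy], then exactly 2 of any character; then one or more of a word character (lazy) (captured); then zero or more of a non-whitespace character, then one or more of a non-digit, then 2 to 4 of a word character.
The match spans [5:56] → 'pkkkkk99999 4@syil5AAjrkkkkk9999967idOCi.wivettQ5j8'.

(5, 56)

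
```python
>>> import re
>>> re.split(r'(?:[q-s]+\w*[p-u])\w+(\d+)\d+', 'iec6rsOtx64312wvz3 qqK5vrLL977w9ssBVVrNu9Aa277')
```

Pattern: one or more of a character in [q-s], then zero or more of a word character, then a character in [p-u] (non-capturing group); then one or more of a word character; then one or more of a digit (captured); then one or more of a digit.
Because the pattern has a capturing group, `split` also inserts each captured text between the pieces.

['iec6', '1', 'wvz3 ', '7', '']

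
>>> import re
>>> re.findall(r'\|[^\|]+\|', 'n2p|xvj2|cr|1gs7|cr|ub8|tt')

No capturing groups, so `findall` returns the 3 full match strings.

['|xvj2|', '|1gs7|', '|ub8|']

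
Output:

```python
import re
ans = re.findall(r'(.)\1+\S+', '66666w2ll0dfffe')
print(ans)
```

['6']

The backreference `\1` re-matches whatever the first group consumed, character for character.
Matches: at [0:15] match '66666w2ll0dfffe', group 1 = '6'.
`findall` collects group 1 from the one match (1 total).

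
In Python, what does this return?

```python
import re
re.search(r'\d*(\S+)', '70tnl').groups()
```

('tnl',)

The match spans [0:5] → '70tnl'.
Captured: group 1 = 'tnl'.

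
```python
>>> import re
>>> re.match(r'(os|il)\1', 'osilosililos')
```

None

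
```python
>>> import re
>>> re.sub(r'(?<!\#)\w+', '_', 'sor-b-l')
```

Because the assertion is negative and zero-width, positions next to the forbidden text are skipped.
Matches: at [0:3] → 'sor'; at [4:5] → 'b'; at [6:7] → 'l'.
`sub` substitutes '_' at each match site.

'_-_-_'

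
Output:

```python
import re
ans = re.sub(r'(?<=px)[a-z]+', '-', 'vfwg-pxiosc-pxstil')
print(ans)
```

vfwg-px--px-

Lookahead/lookbehind check context without consuming it, so the matched span excludes the asserted characters.
Matches: at [7:11] → 'iosc'; at [14:18] → 'stil'.
Every occurrence is swapped for '-'.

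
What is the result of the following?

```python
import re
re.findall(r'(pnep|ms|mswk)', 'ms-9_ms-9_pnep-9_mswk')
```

['ms', 'ms', 'pnep', 'ms']

The regex engine tests alternatives in the order written; an earlier branch that matches wins even if a later one would match more.
With a single group, `findall` returns only what that group captured — 4 items.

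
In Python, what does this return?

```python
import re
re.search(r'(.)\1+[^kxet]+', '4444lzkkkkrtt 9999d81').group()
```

'4444lz'

After group 1 captures some text, `\1` only succeeds where that same text appears again.
`re.search` tries every starting position until one works.
The match spans [0:6] → '4444lz'.
Captured: group 1 = '4'.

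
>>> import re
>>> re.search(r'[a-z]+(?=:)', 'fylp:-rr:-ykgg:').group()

The positive lookaround only admits positions where the adjacent text matches; those characters stay outside the span.
The match spans [0:4] → 'fylp'.

'fylp'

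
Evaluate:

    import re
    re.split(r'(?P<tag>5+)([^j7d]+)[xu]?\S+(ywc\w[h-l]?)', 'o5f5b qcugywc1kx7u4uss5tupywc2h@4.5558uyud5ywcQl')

The pattern matches one or more of a literal '5' (captured as 'tag'); then one or more of any character except [j7d] (captured); then optionally one of [xu]; then one or more of a non-whitespace character; then the literal 'ywc', then a word character, then optionally a character in [h-l] (captured).
Matches to split on: at [1:48] → '5f5b qcugywc1kx7u4uss5tupywc2h@4.5558uyud5ywcQl'.
The group in the pattern means `split` returns the separators' captures alongside the pieces.

['o', '5', 'f5b qcugywc1kx', 'ywcQl', '']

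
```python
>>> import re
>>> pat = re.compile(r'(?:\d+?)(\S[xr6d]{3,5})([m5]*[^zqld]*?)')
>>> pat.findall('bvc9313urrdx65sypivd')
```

[('urrdx6', '5')]

A `+?`/`*?`/`{m,n}?` starts at its minimum and grows only as far as needed for what follows to match.
2 groups means the one result is a tuple of 2 captured strings — 1 here.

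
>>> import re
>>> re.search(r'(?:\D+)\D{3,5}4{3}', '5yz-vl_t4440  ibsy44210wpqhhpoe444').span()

This matches one or more of a non-digit (non-capturing group); then 3 to 5 of a non-digit, then exactly 3 of the literal '4'.
Unlike `match`, `search` isn't anchored — it looks for the pattern anywhere in the string.
The match spans [1:11] → 'yz-vl_t444'.

(1, 11)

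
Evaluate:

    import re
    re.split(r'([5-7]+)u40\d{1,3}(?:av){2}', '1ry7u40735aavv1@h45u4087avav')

`re.split` interleaves the captured-group text with the surrounding fragments.

['1ry7u40735aavv1@h4', '5', '']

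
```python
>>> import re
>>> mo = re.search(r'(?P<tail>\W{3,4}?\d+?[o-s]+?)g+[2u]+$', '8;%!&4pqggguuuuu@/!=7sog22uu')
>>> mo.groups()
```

('@/!=7so',)

This matches 3 to 4 of a non-word character (lazy), then one or more of a digit (lazy), then one or more of a character in [o-s] (lazy) (captured as 'tail'); then one or more of the literal 'g', then one or more of one of [2u]; then anchored at the end.
`re.search` tries every starting position until one works.
The match spans [16:28] → '@/!=7sog22uu'.
Captured: group 1 = '@/!=7so'.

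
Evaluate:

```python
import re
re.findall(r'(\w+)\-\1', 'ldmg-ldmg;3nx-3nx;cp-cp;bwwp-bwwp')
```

`\1` has to match the exact text group 1 already captured.
`findall` collects group 1 from each match (4 total).

['ldmg', '3nx', 'cp', 'bwwp']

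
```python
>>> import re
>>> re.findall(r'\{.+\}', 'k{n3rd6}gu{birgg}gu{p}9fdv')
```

['{n3rd6}gu{birgg}gu{p}']

Scanning left to right: at [1:22] → '{n3rd6}gu{birgg}gu{p}'.
With no groups in the pattern, `findall` gives back each whole match — 1 here.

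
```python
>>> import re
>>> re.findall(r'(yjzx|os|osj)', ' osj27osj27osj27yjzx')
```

['os', 'os', 'os', 'yjzx']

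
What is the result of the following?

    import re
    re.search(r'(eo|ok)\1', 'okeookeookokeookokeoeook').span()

After group 1 captures some text, `\1` only succeeds where that same text appears again.
The match spans [8:12] → 'okok'.

(8, 12)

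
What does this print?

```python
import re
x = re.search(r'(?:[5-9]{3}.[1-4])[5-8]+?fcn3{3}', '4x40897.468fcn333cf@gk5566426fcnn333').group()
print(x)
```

897.468fcn333

The match spans [4:17] → '897.468fcn333'.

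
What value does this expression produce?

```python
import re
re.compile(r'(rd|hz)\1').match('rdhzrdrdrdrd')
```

With `match`, the pattern is implicitly anchored at the beginning.
Here the string doesn't start with a match, so the call returns None.

None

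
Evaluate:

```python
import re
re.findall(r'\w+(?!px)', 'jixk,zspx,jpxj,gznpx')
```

['jixk', 'zspx', 'jpxj', 'gznpx']

The negative lookaround is zero-width — it rules out positions where the adjacent text would match, without consuming anything.
With no groups in the pattern, `findall` gives back each whole match — 4 here.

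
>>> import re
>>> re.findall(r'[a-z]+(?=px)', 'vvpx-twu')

The `(?=…)`/`(?<=…)` assertion just peeks at neighbouring text; it doesn't advance the match position.
Scanning left to right: at [0:2] → 'vv'.
`findall` yields the raw match text (1 of them) because the pattern has no groups.

['vv']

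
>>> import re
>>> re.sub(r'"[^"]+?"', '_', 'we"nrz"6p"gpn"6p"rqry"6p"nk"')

'we_6p_6p_6p_'

Matches: at [2:7] → '"nrz"'; at [9:14] → '"gpn"'; at [16:22] → '"rqry"'; at [24:28] → '"nk"'.
Each match is replaced by '_'.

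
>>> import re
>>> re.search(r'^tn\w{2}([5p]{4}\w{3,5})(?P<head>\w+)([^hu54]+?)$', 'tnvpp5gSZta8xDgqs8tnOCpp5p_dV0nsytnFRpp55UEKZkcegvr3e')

Pattern: anchored at the start of the string; then the literal 'tn', then exactly 2 of a word character; then exactly 4 of one of [5p], then 3 to 5 of a word character (captured); then one or more of a word character (captured as 'head'); then one or more of any character except [hu54] (lazy) (captured); then anchored at the end.
`search` walks the string left to right and returns the first match it finds.
Here nothing in the string fits, so the call returns None.

None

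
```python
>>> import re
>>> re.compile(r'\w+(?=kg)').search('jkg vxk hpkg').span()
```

(0, 1)

The `(?=…)`/`(?<=…)` assertion just peeks at neighbouring text; it doesn't advance the match position.
The match spans [0:1] → 'j'.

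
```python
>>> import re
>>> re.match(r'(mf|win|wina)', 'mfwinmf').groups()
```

('mf',)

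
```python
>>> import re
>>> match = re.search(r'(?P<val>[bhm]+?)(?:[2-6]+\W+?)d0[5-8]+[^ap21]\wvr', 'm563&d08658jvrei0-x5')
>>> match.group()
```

'm563&d08658jvr'

The pattern matches one or more of one of [bhm] (lazy) (captured as 'val'); then one or more of a character in [2-6], then one or more of a non-word character (lazy) (non-capturing group); then the literal 'd0', then one or more of a character in [5-8]; then any character except [ap21], then a word character, then the literal 'vr'.
`re.search` tries every starting position until one works.
The match spans [0:14] → 'm563&d08658jvr'.
Captured: group 1 = 'm'.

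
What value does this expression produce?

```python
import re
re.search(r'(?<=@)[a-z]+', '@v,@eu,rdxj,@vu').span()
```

Lookahead/lookbehind check context without consuming it, so the matched span excludes the asserted characters.
`re.search` scans for the first position where the pattern succeeds.
The match spans [1:2] → 'v'.

(1, 2)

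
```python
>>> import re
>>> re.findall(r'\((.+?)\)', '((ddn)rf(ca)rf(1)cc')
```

['(ddn', 'ca', '1']

Because the quantifier is non-greedy, it stops expanding at the earliest point where the rest of the pattern can succeed.
Matches: at [0:6] match '((ddn)', group 1 = '(ddn'; at [8:12] match '(ca)', group 1 = 'ca'; at [14:17] match '(1)', group 1 = '1'.
Because there's exactly one group, `findall` drops the full match and keeps group 1 from each hit.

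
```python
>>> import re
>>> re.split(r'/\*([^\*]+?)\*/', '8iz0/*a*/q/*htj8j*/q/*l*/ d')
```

['8iz0', 'a', 'q', 'htj8j', 'q', 'l', ' d']

Matches to split on: at [4:9] → '/*a*/'; at [10:19] → '/*htj8j*/'; at [20:25] → '/*l*/'.
The group in the pattern means `split` returns the separators' captures alongside the pieces.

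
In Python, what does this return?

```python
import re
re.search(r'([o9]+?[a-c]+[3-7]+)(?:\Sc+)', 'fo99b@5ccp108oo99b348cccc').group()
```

The pattern matches one or more of one of [o9] (lazy), then one or more of a character in [a-c], then one or more of a character in [3-7] (captured); then a non-whitespace character, then one or more of a literal 'c' (non-capturing group).
`search` walks the string left to right and returns the first match it finds.
The match spans [13:25] → 'oo99b348cccc'.
Captured: group 1 = 'oo99b34'.

'oo99b348cccc'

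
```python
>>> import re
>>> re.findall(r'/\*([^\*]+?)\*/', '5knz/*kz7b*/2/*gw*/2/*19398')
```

['kz7b', 'gw']

Because there's exactly one group, `findall` drops the full match and keeps group 1 from each hit.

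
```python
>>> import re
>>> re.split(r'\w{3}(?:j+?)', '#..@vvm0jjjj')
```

['#..@v', 'jjj']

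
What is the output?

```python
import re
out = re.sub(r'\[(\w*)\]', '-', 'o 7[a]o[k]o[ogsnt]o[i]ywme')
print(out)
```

o 7-o-o-o-ywme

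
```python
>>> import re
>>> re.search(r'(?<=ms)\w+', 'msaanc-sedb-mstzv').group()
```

'aanc'

The positive lookaround only admits positions where the adjacent text matches; those characters stay outside the span.
Unlike `match`, `search` isn't anchored — it looks for the pattern anywhere in the string.
The match spans [2:6] → 'aanc'.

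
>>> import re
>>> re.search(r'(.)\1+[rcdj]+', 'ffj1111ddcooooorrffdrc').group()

'ffj'

After group 1 captures some text, `\1` only succeeds where that same text appears again.
`re.search` tries every starting position until one works.
The match spans [0:3] → 'ffj'.
Captured: group 1 = 'f'.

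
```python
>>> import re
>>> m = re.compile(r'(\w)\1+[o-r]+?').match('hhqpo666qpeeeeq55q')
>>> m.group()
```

'hhq'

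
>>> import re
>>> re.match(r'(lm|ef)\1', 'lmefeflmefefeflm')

`\1` has to match the exact text group 1 already captured.
`re.match` won't scan ahead — the pattern has to work from the very first character.
Here the pattern fails at index 0, so the call returns None.

None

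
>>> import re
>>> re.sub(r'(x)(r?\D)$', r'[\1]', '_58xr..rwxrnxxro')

'_58xr..rwxrnx[x]'

The pattern matches a literal 'x' (captured); then optionally the literal 'r', then a non-digit (captured); then anchored at the end.
Matches: at [13:16] → 'xro'.
`\1` in the replacement pulls in group 1's text for each match.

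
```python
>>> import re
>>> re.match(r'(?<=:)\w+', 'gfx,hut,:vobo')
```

The `(?=…)`/`(?<=…)` assertion just peeks at neighbouring text; it doesn't advance the match position.
`re.match` won't scan ahead — the pattern has to work from the very first character.
Here the string doesn't start with a match, so the call returns None.

None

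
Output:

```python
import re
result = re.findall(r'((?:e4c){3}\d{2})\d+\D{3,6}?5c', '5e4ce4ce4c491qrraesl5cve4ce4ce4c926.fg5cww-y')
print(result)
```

The pattern matches the literal 'e4c' repeated 3 times, then exactly 2 of a digit (captured); then one or more of a digit; then 3 to 6 of a non-digit (lazy), then the literal '5c'.
Walking the string: at [23:40] match 'e4ce4ce4c926.fg5c', group 1 = 'e4ce4ce4c92'.
`findall` collects group 1 from the one match (1 total).

['e4ce4ce4c92']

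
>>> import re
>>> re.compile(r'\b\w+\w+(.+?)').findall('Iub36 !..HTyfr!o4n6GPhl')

[' ', '!', 'l']

Because the quantifier is non-greedy, it stops expanding at the earliest point where the rest of the pattern can succeed.
`findall` collects group 1 from each match (3 total).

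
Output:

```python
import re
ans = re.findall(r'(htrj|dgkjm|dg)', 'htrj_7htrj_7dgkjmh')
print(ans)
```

`|` is ordered: at each position the engine commits to the first alternative that works.
`findall` collects group 1 from each match (3 total).

['htrj', 'htrj', 'dgkjm']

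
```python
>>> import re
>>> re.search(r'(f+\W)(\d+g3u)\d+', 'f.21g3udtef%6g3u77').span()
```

The match spans [10:18] → 'f%6g3u77'.

(10, 18)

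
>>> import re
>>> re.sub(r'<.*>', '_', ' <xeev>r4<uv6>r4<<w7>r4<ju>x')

' _x'

Matches: at [1:27] → '<xeev>r4<uv6>r4<<w7>r4<ju>'.
Each match is replaced by '_'.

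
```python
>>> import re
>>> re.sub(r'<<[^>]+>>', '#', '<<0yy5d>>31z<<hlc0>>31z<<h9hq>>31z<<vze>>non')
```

'#31z#31z#31z#non'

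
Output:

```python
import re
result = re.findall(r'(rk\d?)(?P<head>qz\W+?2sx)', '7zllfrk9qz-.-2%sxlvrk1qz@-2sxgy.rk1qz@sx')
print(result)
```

[('rk1', 'qz@-2sx')]

This matches the literal 'rk', then optionally a digit (captured); then the literal 'qz', then one or more of a non-word character (lazy), then the literal '2sx' (captured as 'head').
Multiple groups make `findall` return tuples — one 2-tuple for the one match.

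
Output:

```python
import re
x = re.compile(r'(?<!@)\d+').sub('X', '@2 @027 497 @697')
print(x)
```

@2 @0X X @6X

Because the assertion is negative and zero-width, positions next to the forbidden text are skipped.
Matches: at [5:7] → '27'; at [8:11] → '497'; at [14:16] → '97'.
Each match is replaced by 'X'.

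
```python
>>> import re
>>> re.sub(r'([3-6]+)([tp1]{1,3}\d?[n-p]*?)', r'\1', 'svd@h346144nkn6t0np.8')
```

'svd@h3464nkn6np.8'

Lazy quantifiers expand one character at a time until the remainder of the pattern can match.
The replacement refers to a captured group, so each match is rewritten using its own captured text.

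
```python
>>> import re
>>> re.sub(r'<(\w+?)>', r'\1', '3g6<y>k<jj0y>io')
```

'3g6ykjj0yio'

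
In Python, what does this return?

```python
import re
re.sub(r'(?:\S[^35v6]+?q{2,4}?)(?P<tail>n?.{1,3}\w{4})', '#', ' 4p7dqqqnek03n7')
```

' #7'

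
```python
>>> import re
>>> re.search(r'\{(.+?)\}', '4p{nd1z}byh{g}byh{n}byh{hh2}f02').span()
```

Because the quantifier is non-greedy, it stops expanding at the earliest point where the rest of the pattern can succeed.
`search` walks the string left to right and returns the first match it finds.
The match spans [2:8] → '{nd1z}'.
Captured: group 1 = 'nd1z'.

(2, 8)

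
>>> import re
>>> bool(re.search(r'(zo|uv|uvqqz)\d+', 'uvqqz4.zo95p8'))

True

`re.search` scans for the first position where the pattern succeeds.
The match spans [0:6] → 'uvqqz4'.
Captured: group 1 = 'uvqqz'.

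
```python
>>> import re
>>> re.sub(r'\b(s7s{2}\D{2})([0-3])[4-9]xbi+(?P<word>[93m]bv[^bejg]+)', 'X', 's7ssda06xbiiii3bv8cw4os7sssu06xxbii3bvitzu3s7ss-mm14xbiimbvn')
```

'Xbii3bvitzu3s7ss-mm14xbiimbvn'

Pattern: a word boundary (`\b`, zero-width); then the literal 's7', then exactly 2 of the literal 's', then exactly 2 of a non-digit (captured); then a character in [0-3] (captured); then a character in [4-9], then the literal 'xb', then one or more of the literal 'i'; then one of [93m], then the literal 'bv', then one or more of any character except [bejg] (captured as 'word').
Matches: at [0:32] → 's7ssda06xbiiii3bv8cw4os7sssu06xx'.
`sub` substitutes 'X' at each match site.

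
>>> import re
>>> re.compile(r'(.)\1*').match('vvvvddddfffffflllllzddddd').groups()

('v',)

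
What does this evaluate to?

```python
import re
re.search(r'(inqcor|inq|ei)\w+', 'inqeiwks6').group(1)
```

'inq'

The match spans [0:9] → 'inqeiwks6'.
Captured: group 1 = 'inq'.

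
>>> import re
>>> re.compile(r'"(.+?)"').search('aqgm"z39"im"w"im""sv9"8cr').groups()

('z39',)

The match spans [4:9] → '"z39"'.
Captured: group 1 = 'z39'.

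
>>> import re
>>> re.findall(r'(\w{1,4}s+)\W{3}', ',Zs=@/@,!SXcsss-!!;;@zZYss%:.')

['Zs', 'SXcsss', 'zZYss']

The pattern matches 1 to 4 of a word character, then one or more of a literal 's' (captured); then exactly 3 of a non-word character.
Matches: at [1:6] match 'Zs=@/', group 1 = 'Zs'; at [9:18] match 'SXcsss-!!', group 1 = 'SXcsss'; at [21:29] match 'zZYss%:.', group 1 = 'zZYss'.
One capturing group, so `findall` returns just the captured substring from each match — 3 in all.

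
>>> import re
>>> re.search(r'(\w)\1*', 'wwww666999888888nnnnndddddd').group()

'wwww'

A backreference is literal: `\1` must see the identical characters the first group matched.
The match spans [0:4] → 'wwww'.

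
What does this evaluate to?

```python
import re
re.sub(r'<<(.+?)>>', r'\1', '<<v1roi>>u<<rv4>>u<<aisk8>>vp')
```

'v1roiurv4uaisk8vp'

Matches: at [0:9] → '<<v1roi>>'; at [10:17] → '<<rv4>>'; at [18:27] → '<<aisk8>>'.
The replacement refers to a captured group, so each match is rewritten using its own captured text.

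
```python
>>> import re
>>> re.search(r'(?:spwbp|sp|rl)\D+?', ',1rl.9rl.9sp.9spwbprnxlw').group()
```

The match spans [2:5] → 'rl.'.

'rl.'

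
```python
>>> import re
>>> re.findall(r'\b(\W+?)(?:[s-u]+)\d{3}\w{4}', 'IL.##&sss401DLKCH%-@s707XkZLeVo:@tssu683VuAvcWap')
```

Pattern: a word boundary (`\b`, zero-width); then one or more of a non-word character (lazy) (captured); then one or more of a character in [s-u] (non-capturing group); then exactly 3 of a digit, then exactly 4 of a word character.
One capturing group, so `findall` returns just the captured substring from each match — 3 in all.

['.##&', '%-@', ':@']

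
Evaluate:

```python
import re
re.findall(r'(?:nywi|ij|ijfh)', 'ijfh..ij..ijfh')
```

Alternation isn't longest-match — the leftmost alternative that fits at this position is chosen.
Since nothing is captured, `findall` lists the 3 matched substrings directly.

['ij', 'ij', 'ij']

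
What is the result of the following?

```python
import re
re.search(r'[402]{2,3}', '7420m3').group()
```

'420'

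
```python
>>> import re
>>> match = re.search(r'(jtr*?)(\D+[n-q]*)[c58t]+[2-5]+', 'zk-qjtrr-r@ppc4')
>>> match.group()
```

'jtrr-r@ppc4'

The match spans [4:15] → 'jtrr-r@ppc4'.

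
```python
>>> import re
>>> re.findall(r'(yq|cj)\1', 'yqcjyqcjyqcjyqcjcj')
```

['cj']

`\1` is not a pattern — it's the concrete string captured by group 1, re-applied verbatim.
One capturing group, so `findall` returns just the captured substring from the one match — 1 in all.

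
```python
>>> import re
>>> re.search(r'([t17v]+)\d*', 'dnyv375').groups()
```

('v',)

Pattern: one or more of one of [t17v] (captured); then zero or more of a digit.
`re.search` scans for the first position where the pattern succeeds.
The match spans [3:7] → 'v375'.
Captured: group 1 = 'v'.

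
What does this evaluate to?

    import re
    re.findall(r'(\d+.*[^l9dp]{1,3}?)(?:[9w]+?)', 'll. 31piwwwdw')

Pattern: one or more of a digit, then zero or more of any character, then 1 to 3 of any character except [l9dp] (lazy) (captured); then one or more of one of [9w] (lazy) (non-capturing group).
Scanning left to right: at [4:11] match '31piwww', group 1 = '31piww'.
With a single group, `findall` returns only what that group captured — 1 item.

['31piww']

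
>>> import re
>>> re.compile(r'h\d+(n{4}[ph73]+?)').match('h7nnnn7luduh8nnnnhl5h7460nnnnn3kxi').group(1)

The pattern matches the literal 'h', then one or more of a digit; then exactly 4 of a literal 'n', then one or more of one of [ph73] (lazy) (captured).
`re.match` won't scan ahead — the pattern has to work from the very first character.
The match spans [0:7] → 'h7nnnn7'.
Captured: group 1 = 'nnnn7'.

'nnnn7'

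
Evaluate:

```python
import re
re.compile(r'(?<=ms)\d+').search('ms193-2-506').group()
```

'193'

The positive lookaround only admits positions where the adjacent text matches; those characters stay outside the span.
Unlike `match`, `search` isn't anchored — it looks for the pattern anywhere in the string.
The match spans [2:5] → '193'.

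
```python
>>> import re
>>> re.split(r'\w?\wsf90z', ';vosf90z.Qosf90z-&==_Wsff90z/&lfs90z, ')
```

`split` removes every match and returns the 3 fragments in between.

[';', '.', '-&==_Wsff90z/&lfs90z, ']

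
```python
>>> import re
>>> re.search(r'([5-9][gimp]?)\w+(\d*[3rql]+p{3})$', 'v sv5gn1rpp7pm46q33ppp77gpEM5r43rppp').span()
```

(4, 36)

Pattern: a character in [5-9], then optionally one of [gimp] (captured); then one or more of a word character; then zero or more of a digit, then one or more of one of [3rql], then exactly 3 of a literal 'p' (captured); then anchored at the end.
The match spans [4:36] → '5gn1rpp7pm46q33ppp77gpEM5r43rppp'.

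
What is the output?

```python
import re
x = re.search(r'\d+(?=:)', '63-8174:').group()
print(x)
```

Lookahead/lookbehind check context without consuming it, so the matched span excludes the asserted characters.
`re.search` tries every starting position until one works.
The match spans [3:7] → '8174'.

8174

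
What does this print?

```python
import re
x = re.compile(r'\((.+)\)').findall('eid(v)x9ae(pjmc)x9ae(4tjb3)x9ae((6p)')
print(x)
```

['v)x9ae(pjmc)x9ae(4tjb3)x9ae((6p']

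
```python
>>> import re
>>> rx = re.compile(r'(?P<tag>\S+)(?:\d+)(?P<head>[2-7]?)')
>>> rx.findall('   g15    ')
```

[('g1', '')]

The pattern matches one or more of a non-whitespace character (captured as 'tag'); then one or more of a digit (non-capturing group); then optionally a character in [2-7] (captured as 'head').
Scanning left to right: at [3:6] match 'g15', groups = ('g1', '').
Multiple groups make `findall` return tuples — one 2-tuple for the one match.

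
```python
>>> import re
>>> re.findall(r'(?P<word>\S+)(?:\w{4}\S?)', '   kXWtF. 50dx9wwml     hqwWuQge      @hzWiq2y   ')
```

This matches one or more of a non-whitespace character (captured as 'word'); then exactly 4 of a word character, then optionally a non-whitespace character (non-capturing group).
`findall` collects group 1 from each match (4 total).

['k', '50dx9', 'hqwW', '@hzW']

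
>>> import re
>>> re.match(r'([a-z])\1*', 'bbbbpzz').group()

With `match`, the pattern is implicitly anchored at the beginning.
The match spans [0:4] → 'bbbb'.

'bbbb'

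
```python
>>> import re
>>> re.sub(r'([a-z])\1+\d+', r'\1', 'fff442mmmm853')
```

'fm'

`\1` is not a pattern — it's the concrete string captured by group 1, re-applied verbatim.
Matches: at [0:6] → 'fff442'; at [6:13] → 'mmmm853'.
Each match is replaced using the text its own group 1 captured.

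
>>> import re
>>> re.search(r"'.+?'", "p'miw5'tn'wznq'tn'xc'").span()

Lazy quantifiers expand one character at a time until the remainder of the pattern can match.
The match spans [1:7] → "'miw5'".

(1, 7)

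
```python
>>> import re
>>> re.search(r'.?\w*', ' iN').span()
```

This matches optionally any character; then zero or more of a word character.
`re.search` scans for the first position where the pattern succeeds.
The match spans [0:3] → ' iN'.

(0, 3)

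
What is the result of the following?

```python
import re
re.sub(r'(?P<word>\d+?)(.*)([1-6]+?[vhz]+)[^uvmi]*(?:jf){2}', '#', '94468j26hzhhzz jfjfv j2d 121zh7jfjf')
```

This matches one or more of a digit (lazy) (captured as 'word'); then zero or more of any character (captured); then one or more of a character in [1-6] (lazy), then one or more of one of [vhz] (captured); then zero or more of any character except [uvmi], then the literal 'jf' repeated 2 times.
Every occurrence is swapped for '#'.

'#'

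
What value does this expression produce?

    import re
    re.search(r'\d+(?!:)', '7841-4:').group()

'7841'

Because the assertion is negative and zero-width, positions next to the forbidden text are skipped.
The match spans [0:4] → '7841'.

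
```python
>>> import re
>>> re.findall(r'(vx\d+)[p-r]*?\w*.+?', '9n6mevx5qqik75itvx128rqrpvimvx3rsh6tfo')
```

['vx5']

This matches the literal 'vx', then one or more of a digit (captured); then zero or more of a character in [p-r] (lazy), then zero or more of a word character; then one or more of any character (lazy).
Walking the string: at [5:38] match 'vx5qqik75itvx128rqrpvimvx3rsh6tfo', group 1 = 'vx5'.
Because there's exactly one group, `findall` drops the full match and keeps group 1 from the one hit.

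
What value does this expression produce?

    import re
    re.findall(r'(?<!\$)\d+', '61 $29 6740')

['61', '9', '6740']

A negative assertion filters positions out without eating any characters.
With no groups in the pattern, `findall` gives back each whole match — 3 here.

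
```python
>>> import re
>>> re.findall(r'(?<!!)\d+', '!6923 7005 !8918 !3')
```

['923', '7005', '918']

A negative assertion filters positions out without eating any characters.
Since nothing is captured, `findall` lists the 3 matched substrings directly.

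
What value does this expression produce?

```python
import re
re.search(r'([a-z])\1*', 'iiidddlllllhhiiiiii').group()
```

'iii'

`\1` has to match the exact text group 1 already captured.
The match spans [0:3] → 'iii'.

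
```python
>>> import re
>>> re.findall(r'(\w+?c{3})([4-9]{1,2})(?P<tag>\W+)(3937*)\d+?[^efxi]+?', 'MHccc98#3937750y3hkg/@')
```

[('MHccc', '98', '#', '39377')]

This matches one or more of a word character (lazy), then exactly 3 of the literal 'c' (captured); then 1 to 2 of a character in [4-9] (captured); then one or more of a non-word character (captured as 'tag'); then the literal '393', then zero or more of a literal '7' (captured); then one or more of a digit (lazy), then one or more of any character except [efxi] (lazy).
Matches: at [0:15] match 'MHccc98#3937750', groups = ('MHccc', '98', '#', '39377').
Multiple groups make `findall` return tuples — one 4-tuple for the one match.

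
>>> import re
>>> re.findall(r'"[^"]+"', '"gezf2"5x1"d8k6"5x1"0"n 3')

With no groups in the pattern, `findall` gives back each whole match — 3 here.

['"gezf2"', '"d8k6"', '"0"']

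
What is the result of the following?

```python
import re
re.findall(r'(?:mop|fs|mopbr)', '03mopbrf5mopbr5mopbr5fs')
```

['mop', 'mop', 'mop', 'fs']

Alternation isn't longest-match — the leftmost alternative that fits at this position is chosen.
`findall` yields the raw match text (4 of them) because the pattern has no groups.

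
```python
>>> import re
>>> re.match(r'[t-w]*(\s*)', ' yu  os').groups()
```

(' ',)

This matches zero or more of a character in [t-w]; then zero or more of whitespace (captured).
With `match`, the pattern is implicitly anchored at the beginning.
The match spans [0:1] → ' '.
Captured: group 1 = ' '.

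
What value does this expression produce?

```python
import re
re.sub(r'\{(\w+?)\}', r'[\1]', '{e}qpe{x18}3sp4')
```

'[e]qpe[x18]3sp4'

Matches: at [0:3] → '{e}'; at [6:11] → '{x18}'.
The replacement refers to a captured group, so each match is rewritten using its own captured text.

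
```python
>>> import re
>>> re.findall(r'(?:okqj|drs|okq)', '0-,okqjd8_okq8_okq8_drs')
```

['okqj', 'okq', 'okq', 'drs']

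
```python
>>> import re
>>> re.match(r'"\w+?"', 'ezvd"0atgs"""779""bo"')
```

With `match`, the pattern is implicitly anchored at the beginning.
Here position 0 doesn't satisfy it, so the call returns None.

None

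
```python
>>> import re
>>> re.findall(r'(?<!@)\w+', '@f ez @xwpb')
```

`(?!…)`/`(?<!…)` only lets a position through if the neighbouring text does NOT match; no characters are consumed.
Matches: at [3:5] → 'ez'; at [8:11] → 'wpb'.
Since nothing is captured, `findall` lists the 2 matched substrings directly.

['ez', 'wpb']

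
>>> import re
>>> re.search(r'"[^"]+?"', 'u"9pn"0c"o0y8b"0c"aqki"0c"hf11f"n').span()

The match spans [1:6] → '"9pn"'.

(1, 6)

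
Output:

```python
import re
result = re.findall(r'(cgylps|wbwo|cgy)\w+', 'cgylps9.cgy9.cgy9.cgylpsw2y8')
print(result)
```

`|` is ordered: at each position the engine commits to the first alternative that works.
Matches: at [0:7] match 'cgylps9', group 1 = 'cgylps'; at [8:12] match 'cgy9', group 1 = 'cgy'; at [13:17] match 'cgy9', group 1 = 'cgy'; at [18:28] match 'cgylpsw2y8', group 1 = 'cgylps'.
With a single group, `findall` returns only what that group captured — 4 items.

['cgylps', 'cgy', 'cgy', 'cgylps']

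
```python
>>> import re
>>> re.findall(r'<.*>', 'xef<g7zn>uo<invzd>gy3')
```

Scanning left to right: at [3:18] → '<g7zn>uo<invzd>'.
With no groups in the pattern, `findall` gives back each whole match — 1 here.

['<g7zn>uo<invzd>']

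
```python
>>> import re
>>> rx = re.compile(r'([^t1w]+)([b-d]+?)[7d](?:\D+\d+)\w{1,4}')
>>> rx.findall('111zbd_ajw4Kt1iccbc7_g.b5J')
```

[('z', 'b'), ('ccb', 'c')]

Multiple groups make `findall` return tuples — one 2-tuple for each match.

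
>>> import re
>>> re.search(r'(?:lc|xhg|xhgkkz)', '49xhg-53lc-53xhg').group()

Unlike `match`, `search` isn't anchored — it looks for the pattern anywhere in the string.
The match spans [2:5] → 'xhg'.

'xhg'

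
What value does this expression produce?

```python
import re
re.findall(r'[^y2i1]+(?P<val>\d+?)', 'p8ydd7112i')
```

['8', '1']

This matches one or more of any character except [y2i1]; then one or more of a digit (lazy) (captured as 'val').
Because there's exactly one group, `findall` drops the full match and keeps group 1 from each hit.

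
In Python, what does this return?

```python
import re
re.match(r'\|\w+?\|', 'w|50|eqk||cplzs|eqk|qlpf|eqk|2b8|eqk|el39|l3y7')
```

`re.match` only tries the pattern at the start of the string.
Here position 0 doesn't satisfy it, so the call returns None.

None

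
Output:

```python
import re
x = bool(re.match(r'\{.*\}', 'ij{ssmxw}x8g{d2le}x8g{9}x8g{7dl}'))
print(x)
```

`re.match` won't scan ahead — the pattern has to work from the very first character.
Here position 0 doesn't satisfy it, so the call returns None, and `bool(None)` is False.

False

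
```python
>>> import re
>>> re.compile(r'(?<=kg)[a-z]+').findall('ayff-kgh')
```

['h']

The positive lookaround only admits positions where the adjacent text matches; those characters stay outside the span.
No capturing groups, so `findall` returns the 1 full match string.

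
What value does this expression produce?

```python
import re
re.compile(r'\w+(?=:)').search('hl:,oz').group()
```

'hl'

Because the assertion is zero-width, the text it checks is not consumed and won't appear in the result.
The match spans [0:2] → 'hl'.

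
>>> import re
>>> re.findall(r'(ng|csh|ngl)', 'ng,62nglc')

Alternation isn't longest-match — the leftmost alternative that fits at this position is chosen.
`findall` collects group 1 from each match (2 total).

['ng', 'ng']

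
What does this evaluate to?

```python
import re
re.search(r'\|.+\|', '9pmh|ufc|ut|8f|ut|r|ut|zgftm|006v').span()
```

The match spans [4:29] → '|ufc|ut|8f|ut|r|ut|zgftm|'.

(4, 29)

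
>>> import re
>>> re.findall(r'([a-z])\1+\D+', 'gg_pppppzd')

['g']

The backreference `\1` re-matches whatever the first group consumed, character for character.
With a single group, `findall` returns only what that group captured — 1 item.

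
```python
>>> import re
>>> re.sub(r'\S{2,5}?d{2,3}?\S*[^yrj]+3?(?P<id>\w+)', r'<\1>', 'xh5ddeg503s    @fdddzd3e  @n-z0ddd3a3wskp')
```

Pattern: 2 to 5 of a non-whitespace character (lazy), then 2 to 3 of a literal 'd' (lazy); then zero or more of a non-whitespace character, then one or more of any character except [yrj], then optionally the literal '3'; then one or more of a word character (captured as 'id').
Matches: at [0:41] → 'xh5ddeg503s    @fdddzd3e  @n-z0ddd3a3wskp'.
`\1` in the replacement pulls in group 1's text for each match.

'<p>'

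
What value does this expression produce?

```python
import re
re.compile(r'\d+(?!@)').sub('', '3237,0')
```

','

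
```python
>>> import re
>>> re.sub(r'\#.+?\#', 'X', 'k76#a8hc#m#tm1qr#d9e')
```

'k76XmXd9e'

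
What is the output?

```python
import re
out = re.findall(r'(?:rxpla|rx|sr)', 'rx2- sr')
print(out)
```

['rx', 'sr']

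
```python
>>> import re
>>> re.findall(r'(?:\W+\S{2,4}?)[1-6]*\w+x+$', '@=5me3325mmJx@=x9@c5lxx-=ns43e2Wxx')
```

['-=ns43e2Wxx']

This matches one or more of a non-word character, then 2 to 4 of a non-whitespace character (lazy) (non-capturing group); then zero or more of a character in [1-6], then one or more of a word character, then one or more of a literal 'x'; then anchored at the end.
Walking the string: at [23:34] → '-=ns43e2Wxx'.
`findall` yields the raw match text (1 of them) because the pattern has no groups.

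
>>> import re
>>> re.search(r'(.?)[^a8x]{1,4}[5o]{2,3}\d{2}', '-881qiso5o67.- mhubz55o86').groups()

The match spans [2:12] → '81qiso5o67'.
Captured: group 1 = '8'.

('8',)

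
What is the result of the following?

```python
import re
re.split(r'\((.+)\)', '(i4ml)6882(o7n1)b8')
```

The group in the pattern means `split` returns the separators' captures alongside the pieces.

['', 'i4ml)6882(o7n1', 'b8']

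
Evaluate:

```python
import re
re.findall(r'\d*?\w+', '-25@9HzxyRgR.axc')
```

['25', '9HzxyRgR', 'axc']

Pattern: zero or more of a digit (lazy); then one or more of a word character.
Scanning left to right: at [1:3] → '25'; at [4:12] → '9HzxyRgR'; at [13:16] → 'axc'.
Since nothing is captured, `findall` lists the 3 matched substrings directly.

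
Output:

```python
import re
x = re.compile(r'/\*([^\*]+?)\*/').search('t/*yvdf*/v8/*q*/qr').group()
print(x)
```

/*yvdf*/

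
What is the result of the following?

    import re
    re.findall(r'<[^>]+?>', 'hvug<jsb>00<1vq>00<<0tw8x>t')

Walking the string: at [4:9] → '<jsb>'; at [11:16] → '<1vq>'; at [18:26] → '<<0tw8x>'.
No capturing groups, so `findall` returns the 3 full match strings.

['<jsb>', '<1vq>', '<<0tw8x>']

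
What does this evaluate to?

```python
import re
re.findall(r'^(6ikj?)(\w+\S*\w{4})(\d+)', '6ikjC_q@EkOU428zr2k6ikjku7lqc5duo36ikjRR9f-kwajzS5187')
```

[('6ikj', 'C_q@EkOU428zr2k6ikjku7lqc5duo36ikjRR9f-kwajzS518', '7')]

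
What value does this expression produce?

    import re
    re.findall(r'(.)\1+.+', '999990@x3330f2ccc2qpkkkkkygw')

['9']

`\1` has to match the exact text group 1 already captured.
Matches: at [0:28] match '999990@x3330f2ccc2qpkkkkkygw', group 1 = '9'.
Because there's exactly one group, `findall` drops the full match and keeps group 1 from the one hit.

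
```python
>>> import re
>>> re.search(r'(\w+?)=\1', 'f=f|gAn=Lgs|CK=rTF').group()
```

A backreference is literal: `\1` must see the identical characters the first group matched.
Unlike `match`, `search` isn't anchored — it looks for the pattern anywhere in the string.
The match spans [0:3] → 'f=f'.
Captured: group 1 = 'f'.

'f=f'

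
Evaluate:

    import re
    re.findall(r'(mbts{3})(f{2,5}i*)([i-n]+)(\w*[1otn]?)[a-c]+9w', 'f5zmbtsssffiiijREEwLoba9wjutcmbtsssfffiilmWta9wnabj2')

Pattern: the literal 'mbt', then exactly 3 of the literal 's' (captured); then 2 to 5 of the literal 'f', then zero or more of the literal 'i' (captured); then one or more of a character in [i-n] (captured); then zero or more of a word character, then optionally one of [1otn] (captured); then one or more of a character in [a-c], then the literal '9w'.
Matches: at [3:47] match 'mbtsssffiiijREEwLoba9wjutcmbtsssfffiilmWta9w', groups = ('mbtsss', 'ffiii', 'j', 'REEwLoba9wjutcmbtsssfffiilmWt').
Multiple groups make `findall` return tuples — one 4-tuple for the one match.

[('mbtsss', 'ffiii', 'j', 'REEwLoba9wjutcmbtsssfffiilmWt')]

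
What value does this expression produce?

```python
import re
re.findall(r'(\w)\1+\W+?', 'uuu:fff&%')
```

['u', 'f']

`\1` has to match the exact text group 1 already captured.
Matches: at [0:4] match 'uuu:', group 1 = 'u'; at [4:8] match 'fff&', group 1 = 'f'.
With a single group, `findall` returns only what that group captured — 2 items.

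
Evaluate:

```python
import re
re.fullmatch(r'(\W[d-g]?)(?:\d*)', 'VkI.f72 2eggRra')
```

None

The pattern matches a non-word character, then optionally a character in [d-g] (captured); then zero or more of a digit (non-capturing group).
`re.fullmatch` requires the pattern to consume the entire string.
Here the pattern can't cover the whole string, so the call returns None.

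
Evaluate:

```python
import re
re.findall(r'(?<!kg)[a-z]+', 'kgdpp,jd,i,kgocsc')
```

['kgdpp', 'jd', 'i', 'kgocsc']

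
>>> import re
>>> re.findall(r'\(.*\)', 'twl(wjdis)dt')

['(wjdis)']

With no groups in the pattern, `findall` gives back each whole match — 1 here.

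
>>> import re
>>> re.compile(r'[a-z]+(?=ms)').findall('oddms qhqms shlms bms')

The lookaround is zero-width — it requires the adjacent text to match without consuming it, so the asserted text isn't part of the match.
Matches: at [0:3] → 'odd'; at [6:9] → 'qhq'; at [12:15] → 'shl'; at [18:19] → 'b'.
With no groups in the pattern, `findall` gives back each whole match — 4 here.

['odd', 'qhq', 'shl', 'b']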